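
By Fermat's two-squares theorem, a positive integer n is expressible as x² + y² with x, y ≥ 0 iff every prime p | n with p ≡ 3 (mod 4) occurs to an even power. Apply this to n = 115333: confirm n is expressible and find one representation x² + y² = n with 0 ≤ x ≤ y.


Step 1: Factor n = 115333 = 29 · 41 · 97.
Step 2: Check the mod-4 condition on each prime factor: 29 ≡ 1 (mod 4), exponent 1; 41 ≡ 1 (mod 4), exponent 1; 97 ≡ 1 (mod 4), exponent 1.
All primes ≡ 3 (mod 4) appear to even exponent (or don't appear), so by the two-squares theorem n IS expressible as a sum of two squares.
Step 3: Build a representation. Here n = 29 · 41 · 97 is a product of primes ≡ 1 (mod 4). Each prime p ≡ 1 (mod 4) is itself a sum of two squares; find a² by testing p − a² for a perfect square:
  29: 29 − 1² = 28, 29 − 2² = 25 = 5² ⇒ 29 = 2² + 5².
  41: 41 − 1² = 40, 41 − 2² = 37, 41 − 3² = 32, 41 − 4² = 25 = 5² ⇒ 41 = 4² + 5².
  97: 97 − 1² = 96, 97 − 2² = 93, 97 − 3² = 88, 97 − 4² = 81 = 9² ⇒ 97 = 4² + 9².
  Combine using the Brahmagupta–Fibonacci identity (a² + b²)(c² + d²) = (ac − bd)² + (ad + bc)² = (ac + bd)² + (ad − bc)²:
  29 · 41 = 1189: from (2² + 5²)(4² + 5²), take (2·4 − 5·5, 2·5 + 5·4) = (8 − 25, 10 + 20) = (-17, 30); dropping signs (only squares matter) gives (17, 30); check 17² + 30² = 289 + 900 = 1189 ✓.
  1189 · 97 = 115333: from (17² + 30²)(4² + 9²), take (17·4 − 30·9, 17·9 + 30·4) = (68 − 270, 153 + 120) = (-202, 273); dropping signs (only squares matter) gives (202, 273); check 202² + 273² = 40804 + 74529 = 115333 ✓.
Step 4: Order so x ≤ y and verify: 202² + 273² = 40804 + 74529 = 115333 = n. ✓

n = 115333 = 202² + 273² (one valid representation with x ≤ y).


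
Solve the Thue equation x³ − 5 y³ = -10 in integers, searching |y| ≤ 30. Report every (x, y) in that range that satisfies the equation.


The equation is x³ - 5y³ = -10. For fixed y, x³ = 5·y³ − 10, so a solution requires the RHS to be a perfect cube.
Strategy: iterate y from -30 to 30, compute RHS = 5·y³ − 10, and check whether it is a (positive or negative) perfect cube.
Check small values of y:
  y = 0: RHS = -10 is not a perfect cube.
  y = 1: RHS = -5 is not a perfect cube.
  y = -1: RHS = -15 is not a perfect cube.
  y = 2: RHS = 30 is not a perfect cube.
  y = -2: RHS = -50 is not a perfect cube.
  y = 3: RHS = 125 = (5)³ ⇒ x = 5 works.
  y = -3: RHS = -145 is not a perfect cube.
Continuing the search up to |y| = 30 finds no further solutions beyond those listed.
Collected solutions: (5, 3).

Solutions (with |y| ≤ 30): (5, 3).


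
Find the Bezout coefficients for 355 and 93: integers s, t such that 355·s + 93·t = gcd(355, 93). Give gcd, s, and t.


Euclidean algorithm on (355, 93) — divide until remainder is 0:
  355 = 3 · 93 + 76
  93 = 1 · 76 + 17
  76 = 4 · 17 + 8
  17 = 2 · 8 + 1
  8 = 8 · 1 + 0
gcd(355, 93) = 1.
Track Bezout coefficients alongside the remainders: start with r₀ = 355 = a·1 + b·0 (s = 1, t = 0) and r₁ = 93 = a·0 + b·1 (s = 0, t = 1); each new remainder r_{k+1} = r_{k-1} − q_k·r_k inherits s_{k+1} = s_{k-1} − q_k·s_k, t_{k+1} = t_{k-1} − q_k·t_k, so r_k = a·s_k + b·t_k at every step:
  q = 3: r = 76, s = 1 − 3·0 = 1, t = 0 − 3·1 = -3  (check: 355·1 + 93·(-3) = 76)
  q = 1: r = 17, s = 0 − 1·1 = -1, t = 1 − 1·(-3) = 4  (check: 355·(-1) + 93·4 = 17)
  q = 4: r = 8, s = 1 − 4·(-1) = 5, t = -3 − 4·4 = -19  (check: 355·5 + 93·(-19) = 8)
  q = 2: r = 1, s = -1 − 2·5 = -11, t = 4 − 2·(-19) = 42  (check: 355·(-11) + 93·42 = 1)
The row with r = 1 (the gcd) gives the Bezout coefficients s = -11, t = 42.
Result: 355 · (-11) + 93 · (42) = 1.

gcd(355, 93) = 1; s = -11, t = 42 (check: 355·(-11) + 93·42 = 1).


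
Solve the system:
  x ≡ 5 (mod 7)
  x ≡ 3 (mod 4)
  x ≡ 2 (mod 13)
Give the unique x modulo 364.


Moduli 7, 4, 13 are pairwise coprime; by CRT there is a unique solution modulo M = 7 · 4 · 13 = 364.
Solve pairwise, accumulating the modulus:
  Start with x ≡ 5 (mod 7).
  Combine with x ≡ 3 (mod 4): since gcd(7, 4) = 1, we get a unique residue mod 28.
    Write x = 5 + 7·t and substitute into x ≡ 3 (mod 4): 7·t ≡ 3 − 5 = -2 (mod 4).
    Reduce coefficients mod 4: 3·t ≡ 2 (mod 4).
    The inverse of 3 mod 4 is 3 (since 3·3 = 9 = 2·4 + 1), so t ≡ 3·2 = 6 ≡ 2 (mod 4).
    Then x = 5 + 7·2 = 19, valid modulo lcm(7, 4) = 28: x ≡ 19 (mod 28).
  Combine with x ≡ 2 (mod 13): since gcd(28, 13) = 1, we get a unique residue mod 364.
    Write x = 19 + 28·t and substitute into x ≡ 2 (mod 13): 28·t ≡ 2 − 19 = -17 (mod 13).
    Reduce coefficients mod 13: 2·t ≡ 9 (mod 13).
    The inverse of 2 mod 13 is 7 (since 2·7 = 14 = 1·13 + 1), so t ≡ 7·9 = 63 ≡ 11 (mod 13).
    Then x = 19 + 28·11 = 327, valid modulo lcm(28, 13) = 364: x ≡ 327 (mod 364).
Verify: 327 mod 7 = 5 ✓, 327 mod 4 = 3 ✓, 327 mod 13 = 2 ✓.

x ≡ 327 (mod 364).


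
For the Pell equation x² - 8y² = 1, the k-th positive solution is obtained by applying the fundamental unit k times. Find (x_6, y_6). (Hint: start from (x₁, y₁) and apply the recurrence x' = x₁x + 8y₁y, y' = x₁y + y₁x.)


Step 1: Find the fundamental solution (x₁, y₁) of x² - 8y² = 1.
  Expand √8 as a continued fraction. a₀ = ⌊√8⌋ = 2; iterate m_{k+1} = d_k·a_k − m_k, d_{k+1} = (8 − m_{k+1}²)/d_k, a_{k+1} = ⌊(a₀ + m_{k+1})/d_{k+1}⌋ (starting m₀ = 0, d₀ = 1), with convergents p_k = a_k·p_{k-1} + p_{k-2}, q_k = a_k·q_{k-1} + q_{k-2} (p₋₁ = 1, q₋₁ = 0):
  k = 0: a₀ = 2; p₀/q₀ = 2/1; p₀² − 8·q₀² = 4 − 8 = -4.
  k = 1: m = 2, d = 4, a = ⌊(2 + 2)/4⌋ = 1; p/q = (1·2 + 1)/(1·1 + 0) = 3/1; p² − 8·q² = 9 − 8 = 1.
  The first convergent with p² − 8·q² = 1 gives the fundamental solution (x₁, y₁) = (3, 1).
Step 2: Apply the recurrence (x_{n+1}, y_{n+1}) = (x₁x_n + 8y₁y_n, x₁y_n + y₁x_n) repeatedly.
  From (x_1, y_1) = (3, 1): x_2 = 3·3 + 8·1·1 = 17; y_2 = 3·1 + 1·3 = 6.
  From (x_2, y_2) = (17, 6): x_3 = 3·17 + 8·1·6 = 99; y_3 = 3·6 + 1·17 = 35.
  From (x_3, y_3) = (99, 35): x_4 = 3·99 + 8·1·35 = 577; y_4 = 3·35 + 1·99 = 204.
  From (x_4, y_4) = (577, 204): x_5 = 3·577 + 8·1·204 = 3363; y_5 = 3·204 + 1·577 = 1189.
  From (x_5, y_5) = (3363, 1189): x_6 = 3·3363 + 8·1·1189 = 19601; y_6 = 3·1189 + 1·3363 = 6930.
Step 3: Verify x_6² - 8·y_6² = 384199201 - 384199200 = 1 (should be 1). ✓

(x_1, y_1) = (3, 1); (x_6, y_6) = (19601, 6930).


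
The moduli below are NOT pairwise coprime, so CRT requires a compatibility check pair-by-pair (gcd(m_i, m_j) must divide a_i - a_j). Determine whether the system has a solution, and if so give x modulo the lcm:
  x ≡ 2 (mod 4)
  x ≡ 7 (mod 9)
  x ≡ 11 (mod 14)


Moduli 4, 9, 14 are not pairwise coprime, so CRT works modulo lcm(m_i) when all pairwise compatibility conditions hold.
Pairwise compatibility: gcd(m_i, m_j) must divide a_i - a_j for every pair.
Merge one congruence at a time:
  Start: x ≡ 2 (mod 4).
  Combine with x ≡ 7 (mod 9): gcd(4, 9) = 1; 7 - 2 = 5, which IS divisible by 1, so compatible.
    Write x = 2 + 4·t and substitute into x ≡ 7 (mod 9): 4·t ≡ 7 − 2 = 5 (mod 9).
    The inverse of 4 mod 9 is 7 (since 4·7 = 28 = 3·9 + 1), so t ≡ 7·5 = 35 ≡ 8 (mod 9).
    Then x = 2 + 4·8 = 34, valid modulo lcm(4, 9) = 36: x ≡ 34 (mod 36).
  Combine with x ≡ 11 (mod 14): gcd(36, 14) = 2, and 11 - 34 = -23 is NOT divisible by 2.
    ⇒ system is inconsistent (no integer solution).

No solution (the system is inconsistent).


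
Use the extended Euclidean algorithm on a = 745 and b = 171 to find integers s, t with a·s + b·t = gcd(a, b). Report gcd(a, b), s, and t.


Euclidean algorithm on (745, 171) — divide until remainder is 0:
  745 = 4 · 171 + 61
  171 = 2 · 61 + 49
  61 = 1 · 49 + 12
  49 = 4 · 12 + 1
  12 = 12 · 1 + 0
gcd(745, 171) = 1.
Track Bezout coefficients alongside the remainders: start with r₀ = 745 = a·1 + b·0 (s = 1, t = 0) and r₁ = 171 = a·0 + b·1 (s = 0, t = 1); each new remainder r_{k+1} = r_{k-1} − q_k·r_k inherits s_{k+1} = s_{k-1} − q_k·s_k, t_{k+1} = t_{k-1} − q_k·t_k, so r_k = a·s_k + b·t_k at every step:
  q = 4: r = 61, s = 1 − 4·0 = 1, t = 0 − 4·1 = -4  (check: 745·1 + 171·(-4) = 61)
  q = 2: r = 49, s = 0 − 2·1 = -2, t = 1 − 2·(-4) = 9  (check: 745·(-2) + 171·9 = 49)
  q = 1: r = 12, s = 1 − 1·(-2) = 3, t = -4 − 1·9 = -13  (check: 745·3 + 171·(-13) = 12)
  q = 4: r = 1, s = -2 − 4·3 = -14, t = 9 − 4·(-13) = 61  (check: 745·(-14) + 171·61 = 1)
The row with r = 1 (the gcd) gives the Bezout coefficients s = -14, t = 61.
Result: 745 · (-14) + 171 · (61) = 1.

gcd(745, 171) = 1; s = -14, t = 61 (check: 745·(-14) + 171·61 = 1).


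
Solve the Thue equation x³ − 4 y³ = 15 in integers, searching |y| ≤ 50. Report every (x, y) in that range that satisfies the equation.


The equation is x³ - 4y³ = 15. For fixed y, x³ = 4·y³ + 15, so a solution requires the RHS to be a perfect cube.
Strategy: iterate y from -50 to 50, compute RHS = 4·y³ + 15, and check whether it is a (positive or negative) perfect cube.
Check small values of y:
  y = 0: RHS = 15 is not a perfect cube.
  y = 1: RHS = 19 is not a perfect cube.
  y = -1: RHS = 11 is not a perfect cube.
  y = 2: RHS = 47 is not a perfect cube.
  y = -2: RHS = -17 is not a perfect cube.
  y = 3: RHS = 123 is not a perfect cube.
  y = -3: RHS = -93 is not a perfect cube.
Continuing the search up to |y| = 50 finds no solutions either.
No (x, y) in the scanned range satisfies the equation.

No integer solutions with |y| ≤ 50.


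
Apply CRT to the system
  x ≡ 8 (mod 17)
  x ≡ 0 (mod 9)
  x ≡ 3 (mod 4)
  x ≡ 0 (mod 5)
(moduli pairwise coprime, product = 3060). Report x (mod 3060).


Product of moduli M = 17 · 9 · 4 · 5 = 3060.
Merge one congruence at a time:
  Start: x ≡ 8 (mod 17).
  Combine with x ≡ 0 (mod 9); new modulus lcm = 153.
    Write x = 8 + 17·t and substitute into x ≡ 0 (mod 9): 17·t ≡ 0 − 8 = -8 (mod 9).
    Reduce coefficients mod 9: 8·t ≡ 1 (mod 9).
    The inverse of 8 mod 9 is 8 (since 8·8 = 64 = 7·9 + 1), so t ≡ 8·1 = 8 ≡ 8 (mod 9).
    Then x = 8 + 17·8 = 144, valid modulo lcm(17, 9) = 153: x ≡ 144 (mod 153).
  Combine with x ≡ 3 (mod 4); new modulus lcm = 612.
    Write x = 144 + 153·t and substitute into x ≡ 3 (mod 4): 153·t ≡ 3 − 144 = -141 (mod 4).
    Reduce coefficients mod 4: 1·t ≡ 3 (mod 4).
    So t ≡ 3 (mod 4).
    Then x = 144 + 153·3 = 603, valid modulo lcm(153, 4) = 612: x ≡ 603 (mod 612).
  Combine with x ≡ 0 (mod 5); new modulus lcm = 3060.
    Write x = 603 + 612·t and substitute into x ≡ 0 (mod 5): 612·t ≡ 0 − 603 = -603 (mod 5).
    Reduce coefficients mod 5: 2·t ≡ 2 (mod 5).
    The inverse of 2 mod 5 is 3 (since 2·3 = 6 = 1·5 + 1), so t ≡ 3·2 = 6 ≡ 1 (mod 5).
    Then x = 603 + 612·1 = 1215, valid modulo lcm(612, 5) = 3060: x ≡ 1215 (mod 3060).
Verify against each original: 1215 mod 17 = 8, 1215 mod 9 = 0, 1215 mod 4 = 3, 1215 mod 5 = 0.

x ≡ 1215 (mod 3060).


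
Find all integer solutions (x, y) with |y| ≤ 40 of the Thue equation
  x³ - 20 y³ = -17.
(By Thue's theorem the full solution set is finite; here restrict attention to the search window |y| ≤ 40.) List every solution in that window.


The equation is x³ - 20y³ = -17. For fixed y, x³ = 20·y³ − 17, so a solution requires the RHS to be a perfect cube.
Strategy: iterate y from -40 to 40, compute RHS = 20·y³ − 17, and check whether it is a (positive or negative) perfect cube.
Check small values of y:
  y = 0: RHS = -17 is not a perfect cube.
  y = 1: RHS = 3 is not a perfect cube.
  y = -1: RHS = -37 is not a perfect cube.
  y = 2: RHS = 143 is not a perfect cube.
  y = -2: RHS = -177 is not a perfect cube.
  y = 3: RHS = 523 is not a perfect cube.
  y = -3: RHS = -557 is not a perfect cube.
Continuing the search up to |y| = 40 finds no solutions either.
No (x, y) in the scanned range satisfies the equation.

No integer solutions with |y| ≤ 40.


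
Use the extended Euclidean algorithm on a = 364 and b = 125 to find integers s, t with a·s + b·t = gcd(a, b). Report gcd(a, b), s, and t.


Euclidean algorithm on (364, 125) — divide until remainder is 0:
  364 = 2 · 125 + 114
  125 = 1 · 114 + 11
  114 = 10 · 11 + 4
  11 = 2 · 4 + 3
  4 = 1 · 3 + 1
  3 = 3 · 1 + 0
gcd(364, 125) = 1.
Track Bezout coefficients alongside the remainders: start with r₀ = 364 = a·1 + b·0 (s = 1, t = 0) and r₁ = 125 = a·0 + b·1 (s = 0, t = 1); each new remainder r_{k+1} = r_{k-1} − q_k·r_k inherits s_{k+1} = s_{k-1} − q_k·s_k, t_{k+1} = t_{k-1} − q_k·t_k, so r_k = a·s_k + b·t_k at every step:
  q = 2: r = 114, s = 1 − 2·0 = 1, t = 0 − 2·1 = -2  (check: 364·1 + 125·(-2) = 114)
  q = 1: r = 11, s = 0 − 1·1 = -1, t = 1 − 1·(-2) = 3  (check: 364·(-1) + 125·3 = 11)
  q = 10: r = 4, s = 1 − 10·(-1) = 11, t = -2 − 10·3 = -32  (check: 364·11 + 125·(-32) = 4)
  q = 2: r = 3, s = -1 − 2·11 = -23, t = 3 − 2·(-32) = 67  (check: 364·(-23) + 125·67 = 3)
  q = 1: r = 1, s = 11 − 1·(-23) = 34, t = -32 − 1·67 = -99  (check: 364·34 + 125·(-99) = 1)
The row with r = 1 (the gcd) gives the Bezout coefficients s = 34, t = -99.
Result: 364 · (34) + 125 · (-99) = 1.

gcd(364, 125) = 1; s = 34, t = -99 (check: 364·34 + 125·(-99) = 1).


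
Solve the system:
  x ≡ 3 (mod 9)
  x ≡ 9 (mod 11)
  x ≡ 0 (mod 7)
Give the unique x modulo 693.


Moduli 9, 11, 7 are pairwise coprime; by CRT there is a unique solution modulo M = 9 · 11 · 7 = 693.
Solve pairwise, accumulating the modulus:
  Start with x ≡ 3 (mod 9).
  Combine with x ≡ 9 (mod 11): since gcd(9, 11) = 1, we get a unique residue mod 99.
    Write x = 3 + 9·t and substitute into x ≡ 9 (mod 11): 9·t ≡ 9 − 3 = 6 (mod 11).
    The inverse of 9 mod 11 is 5 (since 9·5 = 45 = 4·11 + 1), so t ≡ 5·6 = 30 ≡ 8 (mod 11).
    Then x = 3 + 9·8 = 75, valid modulo lcm(9, 11) = 99: x ≡ 75 (mod 99).
  Combine with x ≡ 0 (mod 7): since gcd(99, 7) = 1, we get a unique residue mod 693.
    Write x = 75 + 99·t and substitute into x ≡ 0 (mod 7): 99·t ≡ 0 − 75 = -75 (mod 7).
    Reduce coefficients mod 7: 1·t ≡ 2 (mod 7).
    So t ≡ 2 (mod 7).
    Then x = 75 + 99·2 = 273, valid modulo lcm(99, 7) = 693: x ≡ 273 (mod 693).
Verify: 273 mod 9 = 3 ✓, 273 mod 11 = 9 ✓, 273 mod 7 = 0 ✓.

x ≡ 273 (mod 693).


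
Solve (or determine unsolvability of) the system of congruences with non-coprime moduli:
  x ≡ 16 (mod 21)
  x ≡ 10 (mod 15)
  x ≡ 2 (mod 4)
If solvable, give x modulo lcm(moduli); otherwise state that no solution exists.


Moduli 21, 15, 4 are not pairwise coprime, so CRT works modulo lcm(m_i) when all pairwise compatibility conditions hold.
Pairwise compatibility: gcd(m_i, m_j) must divide a_i - a_j for every pair.
Merge one congruence at a time:
  Start: x ≡ 16 (mod 21).
  Combine with x ≡ 10 (mod 15): gcd(21, 15) = 3; 10 - 16 = -6, which IS divisible by 3, so compatible.
    Write x = 16 + 21·t and substitute into x ≡ 10 (mod 15): 21·t ≡ 10 − 16 = -6 (mod 15).
    Divide the congruence (and modulus) by g = 3: 7·t ≡ -2 (mod 5).
    Reduce coefficients mod 5: 2·t ≡ 3 (mod 5).
    The inverse of 2 mod 5 is 3 (since 2·3 = 6 = 1·5 + 1), so t ≡ 3·3 = 9 ≡ 4 (mod 5).
    Then x = 16 + 21·4 = 100, valid modulo lcm(21, 15) = 105: x ≡ 100 (mod 105).
  Combine with x ≡ 2 (mod 4): gcd(105, 4) = 1; 2 - 100 = -98, which IS divisible by 1, so compatible.
    Write x = 100 + 105·t and substitute into x ≡ 2 (mod 4): 105·t ≡ 2 − 100 = -98 (mod 4).
    Reduce coefficients mod 4: 1·t ≡ 2 (mod 4).
    So t ≡ 2 (mod 4).
    Then x = 100 + 105·2 = 310, valid modulo lcm(105, 4) = 420: x ≡ 310 (mod 420).
Verify: 310 mod 21 = 16, 310 mod 15 = 10, 310 mod 4 = 2.

x ≡ 310 (mod 420).


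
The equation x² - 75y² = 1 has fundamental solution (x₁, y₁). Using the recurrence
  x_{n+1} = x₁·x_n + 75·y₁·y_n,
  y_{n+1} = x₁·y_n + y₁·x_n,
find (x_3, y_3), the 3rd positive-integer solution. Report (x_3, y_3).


Step 1: Find the fundamental solution (x₁, y₁) of x² - 75y² = 1.
  Expand √75 as a continued fraction. a₀ = ⌊√75⌋ = 8; iterate m_{k+1} = d_k·a_k − m_k, d_{k+1} = (75 − m_{k+1}²)/d_k, a_{k+1} = ⌊(a₀ + m_{k+1})/d_{k+1}⌋ (starting m₀ = 0, d₀ = 1), with convergents p_k = a_k·p_{k-1} + p_{k-2}, q_k = a_k·q_{k-1} + q_{k-2} (p₋₁ = 1, q₋₁ = 0):
  k = 0: a₀ = 8; p₀/q₀ = 8/1; p₀² − 75·q₀² = 64 − 75 = -11.
  k = 1: m = 8, d = 11, a = ⌊(8 + 8)/11⌋ = 1; p/q = (1·8 + 1)/(1·1 + 0) = 9/1; p² − 75·q² = 81 − 75 = 6.
  k = 2: m = 3, d = 6, a = ⌊(8 + 3)/6⌋ = 1; p/q = (1·9 + 8)/(1·1 + 1) = 17/2; p² − 75·q² = 289 − 300 = -11.
  k = 3: m = 3, d = 11, a = ⌊(8 + 3)/11⌋ = 1; p/q = (1·17 + 9)/(1·2 + 1) = 26/3; p² − 75·q² = 676 − 675 = 1.
  The first convergent with p² − 75·q² = 1 gives the fundamental solution (x₁, y₁) = (26, 3).
Step 2: Apply the recurrence (x_{n+1}, y_{n+1}) = (x₁x_n + 75y₁y_n, x₁y_n + y₁x_n) repeatedly.
  From (x_1, y_1) = (26, 3): x_2 = 26·26 + 75·3·3 = 1351; y_2 = 26·3 + 3·26 = 156.
  From (x_2, y_2) = (1351, 156): x_3 = 26·1351 + 75·3·156 = 70226; y_3 = 26·156 + 3·1351 = 8109.
Step 3: Verify x_3² - 75·y_3² = 4931691076 - 4931691075 = 1 (should be 1). ✓

(x_1, y_1) = (26, 3); (x_3, y_3) = (70226, 8109).


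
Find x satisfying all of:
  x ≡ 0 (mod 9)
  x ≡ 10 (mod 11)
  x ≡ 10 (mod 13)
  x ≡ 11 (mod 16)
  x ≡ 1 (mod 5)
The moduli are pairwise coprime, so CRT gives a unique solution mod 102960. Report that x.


Product of moduli M = 9 · 11 · 13 · 16 · 5 = 102960.
Merge one congruence at a time:
  Start: x ≡ 0 (mod 9).
  Combine with x ≡ 10 (mod 11); new modulus lcm = 99.
    Write x = 0 + 9·t and substitute into x ≡ 10 (mod 11): 9·t ≡ 10 − 0 = 10 (mod 11).
    The inverse of 9 mod 11 is 5 (since 9·5 = 45 = 4·11 + 1), so t ≡ 5·10 = 50 ≡ 6 (mod 11).
    Then x = 0 + 9·6 = 54, valid modulo lcm(9, 11) = 99: x ≡ 54 (mod 99).
  Combine with x ≡ 10 (mod 13); new modulus lcm = 1287.
    Write x = 54 + 99·t and substitute into x ≡ 10 (mod 13): 99·t ≡ 10 − 54 = -44 (mod 13).
    Reduce coefficients mod 13: 8·t ≡ 8 (mod 13).
    The inverse of 8 mod 13 is 5 (since 8·5 = 40 = 3·13 + 1), so t ≡ 5·8 = 40 ≡ 1 (mod 13).
    Then x = 54 + 99·1 = 153, valid modulo lcm(99, 13) = 1287: x ≡ 153 (mod 1287).
  Combine with x ≡ 11 (mod 16); new modulus lcm = 20592.
    Write x = 153 + 1287·t and substitute into x ≡ 11 (mod 16): 1287·t ≡ 11 − 153 = -142 (mod 16).
    Reduce coefficients mod 16: 7·t ≡ 2 (mod 16).
    The inverse of 7 mod 16 is 7 (since 7·7 = 49 = 3·16 + 1), so t ≡ 7·2 = 14 ≡ 14 (mod 16).
    Then x = 153 + 1287·14 = 18171, valid modulo lcm(1287, 16) = 20592: x ≡ 18171 (mod 20592).
  Combine with x ≡ 1 (mod 5); new modulus lcm = 102960.
    Write x = 18171 + 20592·t and substitute into x ≡ 1 (mod 5): 20592·t ≡ 1 − 18171 = -18170 (mod 5).
    Reduce coefficients mod 5: 2·t ≡ 0 (mod 5).
    The inverse of 2 mod 5 is 3 (since 2·3 = 6 = 1·5 + 1), so t ≡ 3·0 = 0 ≡ 0 (mod 5).
    Then x = 18171 + 20592·0 = 18171, valid modulo lcm(20592, 5) = 102960: x ≡ 18171 (mod 102960).
Verify against each original: 18171 mod 9 = 0, 18171 mod 11 = 10, 18171 mod 13 = 10, 18171 mod 16 = 11, 18171 mod 5 = 1.

x ≡ 18171 (mod 102960).


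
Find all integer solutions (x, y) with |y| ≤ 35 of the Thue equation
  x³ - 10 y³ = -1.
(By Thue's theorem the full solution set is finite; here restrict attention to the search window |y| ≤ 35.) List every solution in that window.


The equation is x³ - 10y³ = -1. For fixed y, x³ = 10·y³ − 1, so a solution requires the RHS to be a perfect cube.
Strategy: iterate y from -35 to 35, compute RHS = 10·y³ − 1, and check whether it is a (positive or negative) perfect cube.
Check small values of y:
  y = 0: RHS = -1 = (-1)³ ⇒ x = -1 works.
  y = 1: RHS = 9 is not a perfect cube.
  y = -1: RHS = -11 is not a perfect cube.
  y = 2: RHS = 79 is not a perfect cube.
  y = -2: RHS = -81 is not a perfect cube.
  y = 3: RHS = 269 is not a perfect cube.
  y = -3: RHS = -271 is not a perfect cube.
Continuing the search up to |y| = 35 finds no further solutions beyond those listed.
Collected solutions: (-1, 0).

Solutions (with |y| ≤ 35): (-1, 0).


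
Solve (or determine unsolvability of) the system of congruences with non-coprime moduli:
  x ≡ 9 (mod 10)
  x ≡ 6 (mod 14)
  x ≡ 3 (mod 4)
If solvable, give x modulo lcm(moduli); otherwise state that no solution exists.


Moduli 10, 14, 4 are not pairwise coprime, so CRT works modulo lcm(m_i) when all pairwise compatibility conditions hold.
Pairwise compatibility: gcd(m_i, m_j) must divide a_i - a_j for every pair.
Merge one congruence at a time:
  Start: x ≡ 9 (mod 10).
  Combine with x ≡ 6 (mod 14): gcd(10, 14) = 2, and 6 - 9 = -3 is NOT divisible by 2.
    ⇒ system is inconsistent (no integer solution).

No solution (the system is inconsistent).


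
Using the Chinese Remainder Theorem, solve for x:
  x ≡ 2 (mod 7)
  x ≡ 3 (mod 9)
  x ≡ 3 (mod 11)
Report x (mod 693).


Moduli 7, 9, 11 are pairwise coprime; by CRT there is a unique solution modulo M = 7 · 9 · 11 = 693.
Solve pairwise, accumulating the modulus:
  Start with x ≡ 2 (mod 7).
  Combine with x ≡ 3 (mod 9): since gcd(7, 9) = 1, we get a unique residue mod 63.
    Write x = 2 + 7·t and substitute into x ≡ 3 (mod 9): 7·t ≡ 3 − 2 = 1 (mod 9).
    The inverse of 7 mod 9 is 4 (since 7·4 = 28 = 3·9 + 1), so t ≡ 4·1 = 4 ≡ 4 (mod 9).
    Then x = 2 + 7·4 = 30, valid modulo lcm(7, 9) = 63: x ≡ 30 (mod 63).
  Combine with x ≡ 3 (mod 11): since gcd(63, 11) = 1, we get a unique residue mod 693.
    Write x = 30 + 63·t and substitute into x ≡ 3 (mod 11): 63·t ≡ 3 − 30 = -27 (mod 11).
    Reduce coefficients mod 11: 8·t ≡ 6 (mod 11).
    The inverse of 8 mod 11 is 7 (since 8·7 = 56 = 5·11 + 1), so t ≡ 7·6 = 42 ≡ 9 (mod 11).
    Then x = 30 + 63·9 = 597, valid modulo lcm(63, 11) = 693: x ≡ 597 (mod 693).
Verify: 597 mod 7 = 2 ✓, 597 mod 9 = 3 ✓, 597 mod 11 = 3 ✓.

x ≡ 597 (mod 693).


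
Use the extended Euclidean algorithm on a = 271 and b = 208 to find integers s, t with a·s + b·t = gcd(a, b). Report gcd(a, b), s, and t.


Euclidean algorithm on (271, 208) — divide until remainder is 0:
  271 = 1 · 208 + 63
  208 = 3 · 63 + 19
  63 = 3 · 19 + 6
  19 = 3 · 6 + 1
  6 = 6 · 1 + 0
gcd(271, 208) = 1.
Track Bezout coefficients alongside the remainders: start with r₀ = 271 = a·1 + b·0 (s = 1, t = 0) and r₁ = 208 = a·0 + b·1 (s = 0, t = 1); each new remainder r_{k+1} = r_{k-1} − q_k·r_k inherits s_{k+1} = s_{k-1} − q_k·s_k, t_{k+1} = t_{k-1} − q_k·t_k, so r_k = a·s_k + b·t_k at every step:
  q = 1: r = 63, s = 1 − 1·0 = 1, t = 0 − 1·1 = -1  (check: 271·1 + 208·(-1) = 63)
  q = 3: r = 19, s = 0 − 3·1 = -3, t = 1 − 3·(-1) = 4  (check: 271·(-3) + 208·4 = 19)
  q = 3: r = 6, s = 1 − 3·(-3) = 10, t = -1 − 3·4 = -13  (check: 271·10 + 208·(-13) = 6)
  q = 3: r = 1, s = -3 − 3·10 = -33, t = 4 − 3·(-13) = 43  (check: 271·(-33) + 208·43 = 1)
The row with r = 1 (the gcd) gives the Bezout coefficients s = -33, t = 43.
Result: 271 · (-33) + 208 · (43) = 1.

gcd(271, 208) = 1; s = -33, t = 43 (check: 271·(-33) + 208·43 = 1).


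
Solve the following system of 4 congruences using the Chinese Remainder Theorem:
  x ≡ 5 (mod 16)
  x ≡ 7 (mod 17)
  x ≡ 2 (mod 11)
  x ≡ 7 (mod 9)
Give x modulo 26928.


Product of moduli M = 16 · 17 · 11 · 9 = 26928.
Merge one congruence at a time:
  Start: x ≡ 5 (mod 16).
  Combine with x ≡ 7 (mod 17); new modulus lcm = 272.
    Write x = 5 + 16·t and substitute into x ≡ 7 (mod 17): 16·t ≡ 7 − 5 = 2 (mod 17).
    The inverse of 16 mod 17 is 16 (since 16·16 = 256 = 15·17 + 1), so t ≡ 16·2 = 32 ≡ 15 (mod 17).
    Then x = 5 + 16·15 = 245, valid modulo lcm(16, 17) = 272: x ≡ 245 (mod 272).
  Combine with x ≡ 2 (mod 11); new modulus lcm = 2992.
    Write x = 245 + 272·t and substitute into x ≡ 2 (mod 11): 272·t ≡ 2 − 245 = -243 (mod 11).
    Reduce coefficients mod 11: 8·t ≡ 10 (mod 11).
    The inverse of 8 mod 11 is 7 (since 8·7 = 56 = 5·11 + 1), so t ≡ 7·10 = 70 ≡ 4 (mod 11).
    Then x = 245 + 272·4 = 1333, valid modulo lcm(272, 11) = 2992: x ≡ 1333 (mod 2992).
  Combine with x ≡ 7 (mod 9); new modulus lcm = 26928.
    Write x = 1333 + 2992·t and substitute into x ≡ 7 (mod 9): 2992·t ≡ 7 − 1333 = -1326 (mod 9).
    Reduce coefficients mod 9: 4·t ≡ 6 (mod 9).
    The inverse of 4 mod 9 is 7 (since 4·7 = 28 = 3·9 + 1), so t ≡ 7·6 = 42 ≡ 6 (mod 9).
    Then x = 1333 + 2992·6 = 19285, valid modulo lcm(2992, 9) = 26928: x ≡ 19285 (mod 26928).
Verify against each original: 19285 mod 16 = 5, 19285 mod 17 = 7, 19285 mod 11 = 2, 19285 mod 9 = 7.

x ≡ 19285 (mod 26928).


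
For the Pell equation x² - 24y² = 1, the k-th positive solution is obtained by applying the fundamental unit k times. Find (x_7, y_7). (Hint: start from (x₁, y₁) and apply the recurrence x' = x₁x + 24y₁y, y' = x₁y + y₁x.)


Step 1: Find the fundamental solution (x₁, y₁) of x² - 24y² = 1.
  Expand √24 as a continued fraction. a₀ = ⌊√24⌋ = 4; iterate m_{k+1} = d_k·a_k − m_k, d_{k+1} = (24 − m_{k+1}²)/d_k, a_{k+1} = ⌊(a₀ + m_{k+1})/d_{k+1}⌋ (starting m₀ = 0, d₀ = 1), with convergents p_k = a_k·p_{k-1} + p_{k-2}, q_k = a_k·q_{k-1} + q_{k-2} (p₋₁ = 1, q₋₁ = 0):
  k = 0: a₀ = 4; p₀/q₀ = 4/1; p₀² − 24·q₀² = 16 − 24 = -8.
  k = 1: m = 4, d = 8, a = ⌊(4 + 4)/8⌋ = 1; p/q = (1·4 + 1)/(1·1 + 0) = 5/1; p² − 24·q² = 25 − 24 = 1.
  The first convergent with p² − 24·q² = 1 gives the fundamental solution (x₁, y₁) = (5, 1).
Step 2: Apply the recurrence (x_{n+1}, y_{n+1}) = (x₁x_n + 24y₁y_n, x₁y_n + y₁x_n) repeatedly.
  From (x_1, y_1) = (5, 1): x_2 = 5·5 + 24·1·1 = 49; y_2 = 5·1 + 1·5 = 10.
  From (x_2, y_2) = (49, 10): x_3 = 5·49 + 24·1·10 = 485; y_3 = 5·10 + 1·49 = 99.
  From (x_3, y_3) = (485, 99): x_4 = 5·485 + 24·1·99 = 4801; y_4 = 5·99 + 1·485 = 980.
  From (x_4, y_4) = (4801, 980): x_5 = 5·4801 + 24·1·980 = 47525; y_5 = 5·980 + 1·4801 = 9701.
  From (x_5, y_5) = (47525, 9701): x_6 = 5·47525 + 24·1·9701 = 470449; y_6 = 5·9701 + 1·47525 = 96030.
  From (x_6, y_6) = (470449, 96030): x_7 = 5·470449 + 24·1·96030 = 4656965; y_7 = 5·96030 + 1·470449 = 950599.
Step 3: Verify x_7² - 24·y_7² = 21687323011225 - 21687323011224 = 1 (should be 1). ✓

(x_1, y_1) = (5, 1); (x_7, y_7) = (4656965, 950599).


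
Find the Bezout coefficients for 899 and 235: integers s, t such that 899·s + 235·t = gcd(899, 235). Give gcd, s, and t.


Euclidean algorithm on (899, 235) — divide until remainder is 0:
  899 = 3 · 235 + 194
  235 = 1 · 194 + 41
  194 = 4 · 41 + 30
  41 = 1 · 30 + 11
  30 = 2 · 11 + 8
  11 = 1 · 8 + 3
  8 = 2 · 3 + 2
  3 = 1 · 2 + 1
  2 = 2 · 1 + 0
gcd(899, 235) = 1.
Track Bezout coefficients alongside the remainders: start with r₀ = 899 = a·1 + b·0 (s = 1, t = 0) and r₁ = 235 = a·0 + b·1 (s = 0, t = 1); each new remainder r_{k+1} = r_{k-1} − q_k·r_k inherits s_{k+1} = s_{k-1} − q_k·s_k, t_{k+1} = t_{k-1} − q_k·t_k, so r_k = a·s_k + b·t_k at every step:
  q = 3: r = 194, s = 1 − 3·0 = 1, t = 0 − 3·1 = -3  (check: 899·1 + 235·(-3) = 194)
  q = 1: r = 41, s = 0 − 1·1 = -1, t = 1 − 1·(-3) = 4  (check: 899·(-1) + 235·4 = 41)
  q = 4: r = 30, s = 1 − 4·(-1) = 5, t = -3 − 4·4 = -19  (check: 899·5 + 235·(-19) = 30)
  q = 1: r = 11, s = -1 − 1·5 = -6, t = 4 − 1·(-19) = 23  (check: 899·(-6) + 235·23 = 11)
  q = 2: r = 8, s = 5 − 2·(-6) = 17, t = -19 − 2·23 = -65  (check: 899·17 + 235·(-65) = 8)
  q = 1: r = 3, s = -6 − 1·17 = -23, t = 23 − 1·(-65) = 88  (check: 899·(-23) + 235·88 = 3)
  q = 2: r = 2, s = 17 − 2·(-23) = 63, t = -65 − 2·88 = -241  (check: 899·63 + 235·(-241) = 2)
  q = 1: r = 1, s = -23 − 1·63 = -86, t = 88 − 1·(-241) = 329  (check: 899·(-86) + 235·329 = 1)
The row with r = 1 (the gcd) gives the Bezout coefficients s = -86, t = 329.
Result: 899 · (-86) + 235 · (329) = 1.

gcd(899, 235) = 1; s = -86, t = 329 (check: 899·(-86) + 235·329 = 1).


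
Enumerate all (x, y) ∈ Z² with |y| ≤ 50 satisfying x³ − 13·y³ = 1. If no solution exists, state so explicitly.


The equation is x³ - 13y³ = 1. For fixed y, x³ = 13·y³ + 1, so a solution requires the RHS to be a perfect cube.
Strategy: iterate y from -50 to 50, compute RHS = 13·y³ + 1, and check whether it is a (positive or negative) perfect cube.
Check small values of y:
  y = 0: RHS = 1 = (1)³ ⇒ x = 1 works.
  y = 1: RHS = 14 is not a perfect cube.
  y = -1: RHS = -12 is not a perfect cube.
  y = 2: RHS = 105 is not a perfect cube.
  y = -2: RHS = -103 is not a perfect cube.
  y = 3: RHS = 352 is not a perfect cube.
  y = -3: RHS = -350 is not a perfect cube.
Continuing the search up to |y| = 50 finds no further solutions beyond those listed.
Collected solutions: (1, 0).

Solutions (with |y| ≤ 50): (1, 0).


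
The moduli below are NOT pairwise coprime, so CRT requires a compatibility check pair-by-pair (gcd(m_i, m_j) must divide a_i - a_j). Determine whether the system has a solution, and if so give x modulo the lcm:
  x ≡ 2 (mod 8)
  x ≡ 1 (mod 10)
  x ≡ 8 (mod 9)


Moduli 8, 10, 9 are not pairwise coprime, so CRT works modulo lcm(m_i) when all pairwise compatibility conditions hold.
Pairwise compatibility: gcd(m_i, m_j) must divide a_i - a_j for every pair.
Merge one congruence at a time:
  Start: x ≡ 2 (mod 8).
  Combine with x ≡ 1 (mod 10): gcd(8, 10) = 2, and 1 - 2 = -1 is NOT divisible by 2.
    ⇒ system is inconsistent (no integer solution).

No solution (the system is inconsistent).


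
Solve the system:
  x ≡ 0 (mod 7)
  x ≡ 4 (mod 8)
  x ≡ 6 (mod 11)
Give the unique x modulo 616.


Moduli 7, 8, 11 are pairwise coprime; by CRT there is a unique solution modulo M = 7 · 8 · 11 = 616.
Solve pairwise, accumulating the modulus:
  Start with x ≡ 0 (mod 7).
  Combine with x ≡ 4 (mod 8): since gcd(7, 8) = 1, we get a unique residue mod 56.
    Write x = 0 + 7·t and substitute into x ≡ 4 (mod 8): 7·t ≡ 4 − 0 = 4 (mod 8).
    The inverse of 7 mod 8 is 7 (since 7·7 = 49 = 6·8 + 1), so t ≡ 7·4 = 28 ≡ 4 (mod 8).
    Then x = 0 + 7·4 = 28, valid modulo lcm(7, 8) = 56: x ≡ 28 (mod 56).
  Combine with x ≡ 6 (mod 11): since gcd(56, 11) = 1, we get a unique residue mod 616.
    Write x = 28 + 56·t and substitute into x ≡ 6 (mod 11): 56·t ≡ 6 − 28 = -22 (mod 11).
    Reduce coefficients mod 11: 1·t ≡ 0 (mod 11).
    So t ≡ 0 (mod 11).
    Then x = 28 + 56·0 = 28, valid modulo lcm(56, 11) = 616: x ≡ 28 (mod 616).
Verify: 28 mod 7 = 0 ✓, 28 mod 8 = 4 ✓, 28 mod 11 = 6 ✓.

x ≡ 28 (mod 616).


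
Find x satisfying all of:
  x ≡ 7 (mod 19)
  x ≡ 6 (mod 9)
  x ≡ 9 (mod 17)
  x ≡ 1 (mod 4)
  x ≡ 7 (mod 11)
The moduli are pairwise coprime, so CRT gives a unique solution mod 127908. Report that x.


Product of moduli M = 19 · 9 · 17 · 4 · 11 = 127908.
Merge one congruence at a time:
  Start: x ≡ 7 (mod 19).
  Combine with x ≡ 6 (mod 9); new modulus lcm = 171.
    Write x = 7 + 19·t and substitute into x ≡ 6 (mod 9): 19·t ≡ 6 − 7 = -1 (mod 9).
    Reduce coefficients mod 9: 1·t ≡ 8 (mod 9).
    So t ≡ 8 (mod 9).
    Then x = 7 + 19·8 = 159, valid modulo lcm(19, 9) = 171: x ≡ 159 (mod 171).
  Combine with x ≡ 9 (mod 17); new modulus lcm = 2907.
    Write x = 159 + 171·t and substitute into x ≡ 9 (mod 17): 171·t ≡ 9 − 159 = -150 (mod 17).
    Reduce coefficients mod 17: 1·t ≡ 3 (mod 17).
    So t ≡ 3 (mod 17).
    Then x = 159 + 171·3 = 672, valid modulo lcm(171, 17) = 2907: x ≡ 672 (mod 2907).
  Combine with x ≡ 1 (mod 4); new modulus lcm = 11628.
    Write x = 672 + 2907·t and substitute into x ≡ 1 (mod 4): 2907·t ≡ 1 − 672 = -671 (mod 4).
    Reduce coefficients mod 4: 3·t ≡ 1 (mod 4).
    The inverse of 3 mod 4 is 3 (since 3·3 = 9 = 2·4 + 1), so t ≡ 3·1 = 3 ≡ 3 (mod 4).
    Then x = 672 + 2907·3 = 9393, valid modulo lcm(2907, 4) = 11628: x ≡ 9393 (mod 11628).
  Combine with x ≡ 7 (mod 11); new modulus lcm = 127908.
    Write x = 9393 + 11628·t and substitute into x ≡ 7 (mod 11): 11628·t ≡ 7 − 9393 = -9386 (mod 11).
    Reduce coefficients mod 11: 1·t ≡ 8 (mod 11).
    So t ≡ 8 (mod 11).
    Then x = 9393 + 11628·8 = 102417, valid modulo lcm(11628, 11) = 127908: x ≡ 102417 (mod 127908).
Verify against each original: 102417 mod 19 = 7, 102417 mod 9 = 6, 102417 mod 17 = 9, 102417 mod 4 = 1, 102417 mod 11 = 7.

x ≡ 102417 (mod 127908).


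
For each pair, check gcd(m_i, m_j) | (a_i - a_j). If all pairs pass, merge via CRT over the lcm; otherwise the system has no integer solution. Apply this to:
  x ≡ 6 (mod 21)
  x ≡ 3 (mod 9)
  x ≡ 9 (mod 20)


Moduli 21, 9, 20 are not pairwise coprime, so CRT works modulo lcm(m_i) when all pairwise compatibility conditions hold.
Pairwise compatibility: gcd(m_i, m_j) must divide a_i - a_j for every pair.
Merge one congruence at a time:
  Start: x ≡ 6 (mod 21).
  Combine with x ≡ 3 (mod 9): gcd(21, 9) = 3; 3 - 6 = -3, which IS divisible by 3, so compatible.
    Write x = 6 + 21·t and substitute into x ≡ 3 (mod 9): 21·t ≡ 3 − 6 = -3 (mod 9).
    Divide the congruence (and modulus) by g = 3: 7·t ≡ -1 (mod 3).
    Reduce coefficients mod 3: 1·t ≡ 2 (mod 3).
    So t ≡ 2 (mod 3).
    Then x = 6 + 21·2 = 48, valid modulo lcm(21, 9) = 63: x ≡ 48 (mod 63).
  Combine with x ≡ 9 (mod 20): gcd(63, 20) = 1; 9 - 48 = -39, which IS divisible by 1, so compatible.
    Write x = 48 + 63·t and substitute into x ≡ 9 (mod 20): 63·t ≡ 9 − 48 = -39 (mod 20).
    Reduce coefficients mod 20: 3·t ≡ 1 (mod 20).
    The inverse of 3 mod 20 is 7 (since 3·7 = 21 = 1·20 + 1), so t ≡ 7·1 = 7 ≡ 7 (mod 20).
    Then x = 48 + 63·7 = 489, valid modulo lcm(63, 20) = 1260: x ≡ 489 (mod 1260).
Verify: 489 mod 21 = 6, 489 mod 9 = 3, 489 mod 20 = 9.

x ≡ 489 (mod 1260).


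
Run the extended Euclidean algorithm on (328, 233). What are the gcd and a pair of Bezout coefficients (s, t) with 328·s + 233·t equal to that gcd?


Euclidean algorithm on (328, 233) — divide until remainder is 0:
  328 = 1 · 233 + 95
  233 = 2 · 95 + 43
  95 = 2 · 43 + 9
  43 = 4 · 9 + 7
  9 = 1 · 7 + 2
  7 = 3 · 2 + 1
  2 = 2 · 1 + 0
gcd(328, 233) = 1.
Track Bezout coefficients alongside the remainders: start with r₀ = 328 = a·1 + b·0 (s = 1, t = 0) and r₁ = 233 = a·0 + b·1 (s = 0, t = 1); each new remainder r_{k+1} = r_{k-1} − q_k·r_k inherits s_{k+1} = s_{k-1} − q_k·s_k, t_{k+1} = t_{k-1} − q_k·t_k, so r_k = a·s_k + b·t_k at every step:
  q = 1: r = 95, s = 1 − 1·0 = 1, t = 0 − 1·1 = -1  (check: 328·1 + 233·(-1) = 95)
  q = 2: r = 43, s = 0 − 2·1 = -2, t = 1 − 2·(-1) = 3  (check: 328·(-2) + 233·3 = 43)
  q = 2: r = 9, s = 1 − 2·(-2) = 5, t = -1 − 2·3 = -7  (check: 328·5 + 233·(-7) = 9)
  q = 4: r = 7, s = -2 − 4·5 = -22, t = 3 − 4·(-7) = 31  (check: 328·(-22) + 233·31 = 7)
  q = 1: r = 2, s = 5 − 1·(-22) = 27, t = -7 − 1·31 = -38  (check: 328·27 + 233·(-38) = 2)
  q = 3: r = 1, s = -22 − 3·27 = -103, t = 31 − 3·(-38) = 145  (check: 328·(-103) + 233·145 = 1)
The row with r = 1 (the gcd) gives the Bezout coefficients s = -103, t = 145.
Result: 328 · (-103) + 233 · (145) = 1.

gcd(328, 233) = 1; s = -103, t = 145 (check: 328·(-103) + 233·145 = 1).


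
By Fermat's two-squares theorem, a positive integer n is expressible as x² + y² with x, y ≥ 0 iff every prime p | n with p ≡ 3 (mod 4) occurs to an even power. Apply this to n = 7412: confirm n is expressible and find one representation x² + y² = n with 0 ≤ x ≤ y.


Step 1: Factor n = 7412 = 2^2 · 17 · 109.
Step 2: Check the mod-4 condition on each prime factor: 2 = 2 (special); 17 ≡ 1 (mod 4), exponent 1; 109 ≡ 1 (mod 4), exponent 1.
All primes ≡ 3 (mod 4) appear to even exponent (or don't appear), so by the two-squares theorem n IS expressible as a sum of two squares.
Step 3: Build a representation. Group n = k² · m with k = 2 and m = 17 · 109 = 1853 (a product of primes ≡ 1 (mod 4)); a representation of m scales to one of n via (k·x)² + (k·y)² = k²(x² + y²). Each prime p ≡ 1 (mod 4) is itself a sum of two squares; find a² by testing p − a² for a perfect square:
  17: 17 − 1² = 16 = 4² ⇒ 17 = 1² + 4².
  109: 109 − 1² = 108, 109 − 2² = 105, 109 − 3² = 100 = 10² ⇒ 109 = 3² + 10².
  Combine using the Brahmagupta–Fibonacci identity (a² + b²)(c² + d²) = (ac − bd)² + (ad + bc)² = (ac + bd)² + (ad − bc)²:
  17 · 109 = 1853: from (1² + 4²)(3² + 10²), take (1·3 − 4·10, 1·10 + 4·3) = (3 − 40, 10 + 12) = (-37, 22); dropping signs (only squares matter) gives (37, 22); check 37² + 22² = 1369 + 484 = 1853 ✓.
  Scale by k = 2: (2·37, 2·22) = (74, 44).
Step 4: Order so x ≤ y and verify: 44² + 74² = 1936 + 5476 = 7412 = n. ✓

n = 7412 = 44² + 74² (one valid representation with x ≤ y).


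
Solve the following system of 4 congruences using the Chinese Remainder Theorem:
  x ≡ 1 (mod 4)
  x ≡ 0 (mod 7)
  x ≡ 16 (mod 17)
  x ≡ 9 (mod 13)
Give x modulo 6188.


Product of moduli M = 4 · 7 · 17 · 13 = 6188.
Merge one congruence at a time:
  Start: x ≡ 1 (mod 4).
  Combine with x ≡ 0 (mod 7); new modulus lcm = 28.
    Write x = 1 + 4·t and substitute into x ≡ 0 (mod 7): 4·t ≡ 0 − 1 = -1 (mod 7).
    Reduce coefficients mod 7: 4·t ≡ 6 (mod 7).
    The inverse of 4 mod 7 is 2 (since 4·2 = 8 = 1·7 + 1), so t ≡ 2·6 = 12 ≡ 5 (mod 7).
    Then x = 1 + 4·5 = 21, valid modulo lcm(4, 7) = 28: x ≡ 21 (mod 28).
  Combine with x ≡ 16 (mod 17); new modulus lcm = 476.
    Write x = 21 + 28·t and substitute into x ≡ 16 (mod 17): 28·t ≡ 16 − 21 = -5 (mod 17).
    Reduce coefficients mod 17: 11·t ≡ 12 (mod 17).
    The inverse of 11 mod 17 is 14 (since 11·14 = 154 = 9·17 + 1), so t ≡ 14·12 = 168 ≡ 15 (mod 17).
    Then x = 21 + 28·15 = 441, valid modulo lcm(28, 17) = 476: x ≡ 441 (mod 476).
  Combine with x ≡ 9 (mod 13); new modulus lcm = 6188.
    Write x = 441 + 476·t and substitute into x ≡ 9 (mod 13): 476·t ≡ 9 − 441 = -432 (mod 13).
    Reduce coefficients mod 13: 8·t ≡ 10 (mod 13).
    The inverse of 8 mod 13 is 5 (since 8·5 = 40 = 3·13 + 1), so t ≡ 5·10 = 50 ≡ 11 (mod 13).
    Then x = 441 + 476·11 = 5677, valid modulo lcm(476, 13) = 6188: x ≡ 5677 (mod 6188).
Verify against each original: 5677 mod 4 = 1, 5677 mod 7 = 0, 5677 mod 17 = 16, 5677 mod 13 = 9.

x ≡ 5677 (mod 6188).


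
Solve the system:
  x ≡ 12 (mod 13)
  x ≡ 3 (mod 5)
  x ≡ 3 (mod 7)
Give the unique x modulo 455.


Moduli 13, 5, 7 are pairwise coprime; by CRT there is a unique solution modulo M = 13 · 5 · 7 = 455.
Solve pairwise, accumulating the modulus:
  Start with x ≡ 12 (mod 13).
  Combine with x ≡ 3 (mod 5): since gcd(13, 5) = 1, we get a unique residue mod 65.
    Write x = 12 + 13·t and substitute into x ≡ 3 (mod 5): 13·t ≡ 3 − 12 = -9 (mod 5).
    Reduce coefficients mod 5: 3·t ≡ 1 (mod 5).
    The inverse of 3 mod 5 is 2 (since 3·2 = 6 = 1·5 + 1), so t ≡ 2·1 = 2 ≡ 2 (mod 5).
    Then x = 12 + 13·2 = 38, valid modulo lcm(13, 5) = 65: x ≡ 38 (mod 65).
  Combine with x ≡ 3 (mod 7): since gcd(65, 7) = 1, we get a unique residue mod 455.
    Write x = 38 + 65·t and substitute into x ≡ 3 (mod 7): 65·t ≡ 3 − 38 = -35 (mod 7).
    Reduce coefficients mod 7: 2·t ≡ 0 (mod 7).
    The inverse of 2 mod 7 is 4 (since 2·4 = 8 = 1·7 + 1), so t ≡ 4·0 = 0 ≡ 0 (mod 7).
    Then x = 38 + 65·0 = 38, valid modulo lcm(65, 7) = 455: x ≡ 38 (mod 455).
Verify: 38 mod 13 = 12 ✓, 38 mod 5 = 3 ✓, 38 mod 7 = 3 ✓.

x ≡ 38 (mod 455).


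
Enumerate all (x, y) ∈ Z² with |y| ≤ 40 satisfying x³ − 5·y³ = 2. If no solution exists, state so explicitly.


The equation is x³ - 5y³ = 2. For fixed y, x³ = 5·y³ + 2, so a solution requires the RHS to be a perfect cube.
Strategy: iterate y from -40 to 40, compute RHS = 5·y³ + 2, and check whether it is a (positive or negative) perfect cube.
Check small values of y:
  y = 0: RHS = 2 is not a perfect cube.
  y = 1: RHS = 7 is not a perfect cube.
  y = -1: RHS = -3 is not a perfect cube.
  y = 2: RHS = 42 is not a perfect cube.
  y = -2: RHS = -38 is not a perfect cube.
  y = 3: RHS = 137 is not a perfect cube.
  y = -3: RHS = -133 is not a perfect cube.
Continuing the search up to |y| = 40 finds no solutions either.
No (x, y) in the scanned range satisfies the equation.

No integer solutions with |y| ≤ 40.
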